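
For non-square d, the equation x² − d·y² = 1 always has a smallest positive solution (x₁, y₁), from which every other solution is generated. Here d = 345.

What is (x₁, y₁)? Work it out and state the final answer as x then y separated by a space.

6761 364

√345 = [18; 1,1,2,1,6,1,2,1,1,36, …], period ℓ=10 (even) → k=9
k=0  a_k=18  p_k/q_k = 18/1
k=1  a_k=1  p_k/q_k = 19/1
…
k=3  a_k=2  p_k/q_k = 93/5
k=4  a_k=1  p_k/q_k = 130/7
…
k=7  a_k=2  p_k/q_k = 2879/155
k=8  a_k=1  p_k/q_k = 3882/209
k=9  a_k=1  p_k/q_k = 6761/364
fundamental: x₁=6761, y₁=364  (since 45711121 − 345·132496 = 1)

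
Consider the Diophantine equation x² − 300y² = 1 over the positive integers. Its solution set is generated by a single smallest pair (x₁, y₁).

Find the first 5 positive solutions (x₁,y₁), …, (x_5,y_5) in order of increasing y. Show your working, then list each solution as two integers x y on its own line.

√300 = [17; 3,8,3,34, …], period ℓ=4 (even) → k=3
i=0: a=17 ⇒ p=17, q=1
…
i=2: a=8 ⇒ p=433, q=25
i=3: a=3 ⇒ p=1351, q=78
fundamental: x₁=1351, y₁=78  (since 1825201 − 300·6084 = 1)
(1351+78√300)^2 = 3650401 + 210756√300
(1351+78√300)^3 = 9863382151 + 569462634√300
(1351+78√300)^4 = 26650854921601 + 1538687826312√300
(1351+78√300)^5 = 72010600134783751 + 4157533937232390√300

1351 78
3650401 210756
9863382151 569462634
26650854921601 1538687826312
72010600134783751 4157533937232390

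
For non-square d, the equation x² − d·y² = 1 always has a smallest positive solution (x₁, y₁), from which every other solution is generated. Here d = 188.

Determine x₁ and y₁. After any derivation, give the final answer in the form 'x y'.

4607 336

√188 → a₀=13, period (1,2,2,6,2,2,1,26); ℓ=8 even so k=7
k=0  a_k=13  p_k/q_k = 13/1
k=1  a_k=1  p_k/q_k = 14/1
k=2  a_k=2  p_k/q_k = 41/3
k=3  a_k=2  p_k/q_k = 96/7
k=4  a_k=6  p_k/q_k = 617/45
k=5  a_k=2  p_k/q_k = 1330/97
k=6  a_k=2  p_k/q_k = 3277/239
k=7  a_k=1  p_k/q_k = 4607/336
fundamental: x₁=4607, y₁=336  (since 21224449 − 188·112896 = 1)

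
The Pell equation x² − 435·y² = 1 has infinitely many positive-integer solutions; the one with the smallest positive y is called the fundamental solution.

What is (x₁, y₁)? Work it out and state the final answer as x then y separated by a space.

d=435: √d = [20; 1,5,1,40] (ℓ=4, even), read p_3/q_3
step 0: (20, 1)  from 20·(1,0) + (0,1)
step 1: (21, 1)  from 1·(20,1) + (1,0)
step 2: (125, 6)  from 5·(21,1) + (20,1)
step 3: (146, 7)  from 1·(125,6) + (21,1)
→ (146, 7).  Check: 146²=21316, 435·7²=21315, difference 1.

146 7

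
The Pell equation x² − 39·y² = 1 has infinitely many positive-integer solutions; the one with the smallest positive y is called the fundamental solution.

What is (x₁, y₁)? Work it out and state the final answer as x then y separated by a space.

[6; 4,12] for √39; ℓ=2 ⇒ convergent index 1
i=0: a=6 ⇒ p=6, q=1
i=1: a=4 ⇒ p=25, q=4
fundamental: x₁=25, y₁=4  (since 625 − 39·16 = 1)

25 4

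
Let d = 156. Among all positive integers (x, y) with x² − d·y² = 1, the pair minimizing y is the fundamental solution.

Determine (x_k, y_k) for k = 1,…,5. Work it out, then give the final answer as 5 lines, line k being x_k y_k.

√156 = [12; 2,24, …], period ℓ=2 (even) → k=1
a_0=12:  p_0=12·1+0=12,  q_0=12·0+1=1
a_1=2:  p_1=2·12+1=25,  q_1=2·1+0=2
→ (25, 2).  Check: 25²=625, 156·2²=624, difference 1.
(25+2√156)^2 = 1249 + 100√156
(25+2√156)^3 = 62425 + 4998√156
(25+2√156)^4 = 3120001 + 249800√156
(25+2√156)^5 = 155937625 + 12485002√156

25 2
1249 100
62425 4998
3120001 249800
155937625 12485002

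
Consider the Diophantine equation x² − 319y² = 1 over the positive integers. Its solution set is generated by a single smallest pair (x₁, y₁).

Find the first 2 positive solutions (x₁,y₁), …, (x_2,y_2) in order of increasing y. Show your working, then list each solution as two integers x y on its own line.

d=319: √d = [17; 1,6,5,1,4,…,6,1,34] (ℓ=14, even), read p_13/q_13
step 0: (17, 1)  from 17·(1,0) + (0,1)
…
step 2: (125, 7)  from 6·(18,1) + (17,1)
step 3: (643, 36)  from 5·(125,7) + (18,1)
…
step 6: (11913, 667)  from 3·(3715,208) + (768,43)
step 7: (15628, 875)  from 1·(11913,667) + (3715,208)
step 8: (58797, 3292)  from 3·(15628,875) + (11913,667)
…
step 11: (1798881, 100718)  from 5·(309613,17335) + (250816,14043)
step 12: (11102899, 621643)  from 6·(1798881,100718) + (309613,17335)
step 13: (12901780, 722361)  from 1·(11102899,621643) + (1798881,100718)
(x₁, y₁) = (12901780, 722361);  12901780² − 319·722361² = 1 ✓
(12901780+722361√319)^2 = 332911854336799 + 18639485405160√319

12901780 722361
332911854336799 18639485405160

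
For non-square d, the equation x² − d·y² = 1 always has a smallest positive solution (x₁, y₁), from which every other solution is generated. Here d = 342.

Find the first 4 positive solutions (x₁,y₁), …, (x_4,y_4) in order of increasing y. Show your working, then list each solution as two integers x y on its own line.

37 2
2737 148
202501 10950
14982337 810152

[18; 2,36] for √342; ℓ=2 ⇒ convergent index 1
k=0  a_k=18  p_k/q_k = 18/1
k=1  a_k=2  p_k/q_k = 37/2
→ (37, 2).  Check: 37²=1369, 342·2²=1368, difference 1.
(37+2√342)^2 = 2737 + 148√342
(37+2√342)^3 = 202501 + 10950√342
(37+2√342)^4 = 14982337 + 810152√342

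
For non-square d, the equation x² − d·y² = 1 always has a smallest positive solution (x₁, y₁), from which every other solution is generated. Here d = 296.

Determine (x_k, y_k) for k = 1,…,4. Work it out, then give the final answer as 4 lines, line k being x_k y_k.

d=296: √d = [17; 4,1,7,1,4,34] (ℓ=6, even), read p_5/q_5
k=0  a_k=17  p_k/q_k = 17/1
k=1  a_k=4  p_k/q_k = 69/4
…
k=3  a_k=7  p_k/q_k = 671/39
k=4  a_k=1  p_k/q_k = 757/44
k=5  a_k=4  p_k/q_k = 3699/215
fundamental: x₁=3699, y₁=215  (since 13682601 − 296·46225 = 1)
k=2:  x_2 = 3699·3699+296·215·215 = 27365201,  y_2 = 3699·215+215·3699 = 1590570
k=3:  x_3 = 3699·27365201+296·215·1590570 = 202447753299,  y_3 = 3699·1590570+215·27365201 = 11767036645
k=4:  x_4 = 3699·202447753299+296·215·11767036645 = 1497708451540801,  y_4 = 3699·11767036645+215·202447753299 = 87052535509140

3699 215
27365201 1590570
202447753299 11767036645
1497708451540801 87052535509140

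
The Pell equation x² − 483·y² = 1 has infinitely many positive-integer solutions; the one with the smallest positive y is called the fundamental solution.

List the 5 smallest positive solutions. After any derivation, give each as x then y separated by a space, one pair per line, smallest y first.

22 1
967 44
42526 1935
1870177 85096
82245262 3742289

√483 = [21; 1,42, …], period ℓ=2 (even) → k=1
a_0=21:  p_0=21·1+0=21,  q_0=21·0+1=1
a_1=1:  p_1=1·21+1=22,  q_1=1·1+0=1
fundamental: x₁=22, y₁=1  (since 484 − 483·1 = 1)
(x_2, y_2) = (22·22 + 483·1·1, 22·1 + 1·22) = (967, 44)
(x_3, y_3) = (22·967 + 483·1·44, 22·44 + 1·967) = (42526, 1935)
(x_4, y_4) = (22·42526 + 483·1·1935, 22·1935 + 1·42526) = (1870177, 85096)
(x_5, y_5) = (22·1870177 + 483·1·85096, 22·85096 + 1·1870177) = (82245262, 3742289)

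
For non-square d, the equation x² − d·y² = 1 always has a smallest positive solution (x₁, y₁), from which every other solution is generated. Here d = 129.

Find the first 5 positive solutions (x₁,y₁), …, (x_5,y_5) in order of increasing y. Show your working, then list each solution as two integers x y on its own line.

16855 1484
568182049 50025640
19153416854935 1686364322916
645661681611676801 56847341275472720
21765255267976208106775 1916323872709821068284

[11; 2,1,3,1,6,1,3,1,2,22] for √129; ℓ=10 ⇒ convergent index 9
i=0: a=11 ⇒ p=11, q=1
i=1: a=2 ⇒ p=23, q=2
…
i=3: a=3 ⇒ p=125, q=11
i=4: a=1 ⇒ p=159, q=14
i=5: a=6 ⇒ p=1079, q=95
i=6: a=1 ⇒ p=1238, q=109
i=7: a=3 ⇒ p=4793, q=422
i=8: a=1 ⇒ p=6031, q=531
i=9: a=2 ⇒ p=16855, q=1484
(x₁, y₁) = (16855, 1484);  16855² − 129·1484² = 1 ✓
(x_2, y_2) = (16855·16855 + 129·1484·1484, 16855·1484 + 1484·16855) = (568182049, 50025640)
(x_3, y_3) = (16855·568182049 + 129·1484·50025640, 16855·50025640 + 1484·568182049) = (19153416854935, 1686364322916)
(x_4, y_4) = (16855·19153416854935 + 129·1484·1686364322916, 16855·1686364322916 + 1484·19153416854935) = (645661681611676801, 56847341275472720)
(x_5, y_5) = (16855·645661681611676801 + 129·1484·56847341275472720, 16855·56847341275472720 + 1484·645661681611676801) = (21765255267976208106775, 1916323872709821068284)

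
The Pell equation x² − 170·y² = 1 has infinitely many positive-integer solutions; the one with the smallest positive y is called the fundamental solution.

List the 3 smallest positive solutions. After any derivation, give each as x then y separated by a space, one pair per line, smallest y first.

[13; 26] for √170; ℓ=1 ⇒ convergent index 1
k=0  a_k=13  p_k/q_k = 13/1
k=1  a_k=26  p_k/q_k = 339/26
fundamental: x₁=339, y₁=26  (since 114921 − 170·676 = 1)
k=2:  x_2 = 339·339+170·26·26 = 229841,  y_2 = 339·26+26·339 = 17628
k=3:  x_3 = 339·229841+170·26·17628 = 155831859,  y_3 = 339·17628+26·229841 = 11951758

339 26
229841 17628
155831859 11951758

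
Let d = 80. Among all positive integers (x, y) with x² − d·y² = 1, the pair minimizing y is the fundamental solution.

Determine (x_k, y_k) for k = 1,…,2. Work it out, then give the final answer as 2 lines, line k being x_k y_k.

9 1
161 18

√80 → a₀=8, period (1,16); ℓ=2 even so k=1
k=0  a_k=8  p_k/q_k = 8/1
k=1  a_k=1  p_k/q_k = 9/1
→ (9, 1).  Check: 9²=81, 80·1²=80, difference 1.
(9+1√80)^2 = 161 + 18√80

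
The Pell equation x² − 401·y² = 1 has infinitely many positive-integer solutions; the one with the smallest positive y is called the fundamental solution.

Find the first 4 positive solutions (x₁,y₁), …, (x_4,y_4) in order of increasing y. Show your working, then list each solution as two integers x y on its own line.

801 40
1283201 64080
2055687201 102656120
3293209612801 164455040160

[20; 40] for √401; ℓ=1 ⇒ convergent index 1
a_0=20:  p_0=20·1+0=20,  q_0=20·0+1=1
a_1=40:  p_1=40·20+1=801,  q_1=40·1+0=40
→ (801, 40).  Check: 801²=641601, 401·40²=641600, difference 1.
(801+40√401)^2 = 1283201 + 64080√401
(801+40√401)^3 = 2055687201 + 102656120√401
(801+40√401)^4 = 3293209612801 + 164455040160√401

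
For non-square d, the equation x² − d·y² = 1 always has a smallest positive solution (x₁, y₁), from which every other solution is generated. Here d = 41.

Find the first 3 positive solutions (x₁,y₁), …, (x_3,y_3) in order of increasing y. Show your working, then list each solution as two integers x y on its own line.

2049 320
8396801 1311360
34410088449 5373952960

√41 → a₀=6, period (2,2,12); ℓ=3 odd so k=5
a_0=6:  p_0=6·1+0=6,  q_0=6·0+1=1
a_1=2:  p_1=2·6+1=13,  q_1=2·1+0=2
…
a_4=2:  p_4=2·397+32=826,  q_4=2·62+5=129
a_5=2:  p_5=2·826+397=2049,  q_5=2·129+62=320
fundamental: x₁=2049, y₁=320  (since 4198401 − 41·102400 = 1)
k=2:  x_2 = 2049·2049+41·320·320 = 8396801,  y_2 = 2049·320+320·2049 = 1311360
k=3:  x_3 = 2049·8396801+41·320·1311360 = 34410088449,  y_3 = 2049·1311360+320·8396801 = 5373952960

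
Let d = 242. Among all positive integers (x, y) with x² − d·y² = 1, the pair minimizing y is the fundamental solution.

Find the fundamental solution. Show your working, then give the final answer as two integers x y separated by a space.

19601 1260

√242 = [15; 1,1,3,1,14,1,3,1,1,30, …], period ℓ=10 (even) → k=9
a_0=15:  p_0=15·1+0=15,  q_0=15·0+1=1
a_1=1:  p_1=1·15+1=16,  q_1=1·1+0=1
a_2=1:  p_2=1·16+15=31,  q_2=1·1+1=2
…
a_4=1:  p_4=1·109+31=140,  q_4=1·7+2=9
a_5=14:  p_5=14·140+109=2069,  q_5=14·9+7=133
a_6=1:  p_6=1·2069+140=2209,  q_6=1·133+9=142
…
a_8=1:  p_8=1·8696+2209=10905,  q_8=1·559+142=701
a_9=1:  p_9=1·10905+8696=19601,  q_9=1·701+559=1260
(x₁, y₁) = (19601, 1260);  19601² − 242·1260² = 1 ✓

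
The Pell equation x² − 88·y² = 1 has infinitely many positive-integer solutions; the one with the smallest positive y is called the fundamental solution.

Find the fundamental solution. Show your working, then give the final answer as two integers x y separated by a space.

√88 → a₀=9, period (2,1,1,1,2,18); ℓ=6 even so k=5
k=0  a_k=9  p_k/q_k = 9/1
k=1  a_k=2  p_k/q_k = 19/2
k=2  a_k=1  p_k/q_k = 28/3
k=3  a_k=1  p_k/q_k = 47/5
k=4  a_k=1  p_k/q_k = 75/8
k=5  a_k=2  p_k/q_k = 197/21
→ (197, 21).  Check: 197²=38809, 88·21²=38808, difference 1.

197 21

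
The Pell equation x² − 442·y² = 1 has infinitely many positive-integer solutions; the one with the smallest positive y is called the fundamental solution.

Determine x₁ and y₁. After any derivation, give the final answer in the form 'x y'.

√442 = [21; 42, …], period ℓ=1 (odd) → k=1
a_0=21:  p_0=21·1+0=21,  q_0=21·0+1=1
a_1=42:  p_1=42·21+1=883,  q_1=42·1+0=42
fundamental: x₁=883, y₁=42  (since 779689 − 442·1764 = 1)

883 42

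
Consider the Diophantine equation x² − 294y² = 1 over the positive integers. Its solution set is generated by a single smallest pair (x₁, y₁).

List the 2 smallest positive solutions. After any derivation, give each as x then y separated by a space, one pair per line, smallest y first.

4801 280
46099201 2688560

d=294: √d = [17; 6,1,4,1,6,34] (ℓ=6, even), read p_5/q_5
k=0  a_k=17  p_k/q_k = 17/1
…
k=2  a_k=1  p_k/q_k = 120/7
k=3  a_k=4  p_k/q_k = 583/34
k=4  a_k=1  p_k/q_k = 703/41
k=5  a_k=6  p_k/q_k = 4801/280
→ (4801, 280).  Check: 4801²=23049601, 294·280²=23049600, difference 1.
(x_2, y_2) = (4801·4801 + 294·280·280, 4801·280 + 280·4801) = (46099201, 2688560)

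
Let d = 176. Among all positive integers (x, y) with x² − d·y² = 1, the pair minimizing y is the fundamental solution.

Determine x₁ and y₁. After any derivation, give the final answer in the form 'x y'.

199 15

[13; 3,1,3,26] for √176; ℓ=4 ⇒ convergent index 3
step 0: (13, 1)  from 13·(1,0) + (0,1)
step 1: (40, 3)  from 3·(13,1) + (1,0)
step 2: (53, 4)  from 1·(40,3) + (13,1)
step 3: (199, 15)  from 3·(53,4) + (40,3)
fundamental: x₁=199, y₁=15  (since 39601 − 176·225 = 1)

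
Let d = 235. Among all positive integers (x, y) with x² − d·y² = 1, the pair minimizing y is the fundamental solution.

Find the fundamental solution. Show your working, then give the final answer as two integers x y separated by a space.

46 3

√235 → a₀=15, period (3,30); ℓ=2 even so k=1
k=0  a_k=15  p_k/q_k = 15/1
k=1  a_k=3  p_k/q_k = 46/3
(x₁, y₁) = (46, 3);  46² − 235·3² = 1 ✓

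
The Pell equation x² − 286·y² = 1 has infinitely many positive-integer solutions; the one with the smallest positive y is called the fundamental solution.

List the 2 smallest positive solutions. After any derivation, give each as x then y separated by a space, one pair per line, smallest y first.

561835 33222
631317134449 37330564740

√286 = [16; 1,10,3,3,2,3,3,10,1,32, …], period ℓ=10 (even) → k=9
a_0=16:  p_0=16·1+0=16,  q_0=16·0+1=1
a_1=1:  p_1=1·16+1=17,  q_1=1·1+0=1
a_2=10:  p_2=10·17+16=186,  q_2=10·1+1=11
a_3=3:  p_3=3·186+17=575,  q_3=3·11+1=34
a_4=3:  p_4=3·575+186=1911,  q_4=3·34+11=113
a_5=2:  p_5=2·1911+575=4397,  q_5=2·113+34=260
a_6=3:  p_6=3·4397+1911=15102,  q_6=3·260+113=893
…
a_8=10:  p_8=10·49703+15102=512132,  q_8=10·2939+893=30283
a_9=1:  p_9=1·512132+49703=561835,  q_9=1·30283+2939=33222
(x₁, y₁) = (561835, 33222);  561835² − 286·33222² = 1 ✓
(561835+33222√286)^2 = 631317134449 + 37330564740√286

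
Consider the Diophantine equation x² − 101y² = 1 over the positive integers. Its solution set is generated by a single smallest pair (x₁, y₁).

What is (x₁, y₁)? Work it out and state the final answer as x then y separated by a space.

201 20

√101 → a₀=10, period (20); ℓ=1 odd so k=1
a_0=10:  p_0=10·1+0=10,  q_0=10·0+1=1
a_1=20:  p_1=20·10+1=201,  q_1=20·1+0=20
(x₁, y₁) = (201, 20);  201² − 101·20² = 1 ✓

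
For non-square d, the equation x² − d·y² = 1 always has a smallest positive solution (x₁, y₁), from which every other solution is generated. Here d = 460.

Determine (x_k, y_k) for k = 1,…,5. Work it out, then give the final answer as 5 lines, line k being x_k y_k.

2535751 118230
12860066268001 599603681460
65219851798297071751 3040891269731634690
330762608834754335913072001 15421886156225925189922920
1677463232230609064240018182143751 78212126485069051161274736991150

√460 → a₀=21, period (2,4,3,1,2,10,2,1,3,4,2,42); ℓ=12 even so k=11
a_0=21:  p_0=21·1+0=21,  q_0=21·0+1=1
a_1=2:  p_1=2·21+1=43,  q_1=2·1+0=2
…
a_3=3:  p_3=3·193+43=622,  q_3=3·9+2=29
a_4=1:  p_4=1·622+193=815,  q_4=1·29+9=38
…
a_8=1:  p_8=1·48922+23335=72257,  q_8=1·2281+1088=3369
a_9=3:  p_9=3·72257+48922=265693,  q_9=3·3369+2281=12388
a_10=4:  p_10=4·265693+72257=1135029,  q_10=4·12388+3369=52921
a_11=2:  p_11=2·1135029+265693=2535751,  q_11=2·52921+12388=118230
(x₁, y₁) = (2535751, 118230);  2535751² − 460·118230² = 1 ✓
n=2: (2535751,118230)∘(2535751,118230) = (2535751·2535751+460·118230·118230, 2535751·118230+118230·2535751) = (12860066268001,599603681460)
n=3: (12860066268001,599603681460)∘(2535751,118230) = (2535751·12860066268001+460·118230·599603681460, 2535751·599603681460+118230·12860066268001) = (65219851798297071751,3040891269731634690)
n=4: (65219851798297071751,3040891269731634690)∘(2535751,118230) = (2535751·65219851798297071751+460·118230·3040891269731634690, 2535751·3040891269731634690+118230·65219851798297071751) = (330762608834754335913072001,15421886156225925189922920)
n=5: (330762608834754335913072001,15421886156225925189922920)∘(2535751,118230) = (2535751·330762608834754335913072001+460·118230·15421886156225925189922920, 2535751·15421886156225925189922920+118230·330762608834754335913072001) = (1677463232230609064240018182143751,78212126485069051161274736991150)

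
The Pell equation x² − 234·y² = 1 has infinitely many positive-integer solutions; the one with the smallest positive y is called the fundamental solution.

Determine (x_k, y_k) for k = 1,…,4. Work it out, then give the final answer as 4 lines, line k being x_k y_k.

5201 340
54100801 3536680
562756526801 36788545020
5853793337683201 382674441761360

√234 → a₀=15, period (3,2,1,2,1,2,3,30); ℓ=8 even so k=7
i=0: a=15 ⇒ p=15, q=1
i=1: a=3 ⇒ p=46, q=3
…
i=6: a=2 ⇒ p=1545, q=101
i=7: a=3 ⇒ p=5201, q=340
fundamental: x₁=5201, y₁=340  (since 27050401 − 234·115600 = 1)
k=2:  x_2 = 5201·5201+234·340·340 = 54100801,  y_2 = 5201·340+340·5201 = 3536680
k=3:  x_3 = 5201·54100801+234·340·3536680 = 562756526801,  y_3 = 5201·3536680+340·54100801 = 36788545020
k=4:  x_4 = 5201·562756526801+234·340·36788545020 = 5853793337683201,  y_4 = 5201·36788545020+340·562756526801 = 382674441761360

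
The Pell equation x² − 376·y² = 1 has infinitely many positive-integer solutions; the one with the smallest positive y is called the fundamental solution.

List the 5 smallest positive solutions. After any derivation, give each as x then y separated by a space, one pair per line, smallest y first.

2143295 110532
9187426914049 473805365880
39382732335491159615 2031009343327438668
168817626601983862467148801 8706104341013491514496240
723651950015758622280719887718975 37319499807142991581781109982932

[19; 2,1,1,3,1,…,1,2,38] for √376; ℓ=16 ⇒ convergent index 15
k=0  a_k=19  p_k/q_k = 19/1
k=1  a_k=2  p_k/q_k = 39/2
…
k=3  a_k=1  p_k/q_k = 97/5
k=4  a_k=3  p_k/q_k = 349/18
k=5  a_k=1  p_k/q_k = 446/23
k=6  a_k=2  p_k/q_k = 1241/64
…
k=10  a_k=2  p_k/q_k = 70621/3642
…
k=12  a_k=3  p_k/q_k = 368986/19029
…
k=14  a_k=1  p_k/q_k = 837427/43187
k=15  a_k=2  p_k/q_k = 2143295/110532
→ (2143295, 110532).  Check: 2143295²=4593713457025, 376·110532²=4593713457024, difference 1.
(x_2, y_2) = (2143295·2143295 + 376·110532·110532, 2143295·110532 + 110532·2143295) = (9187426914049, 473805365880)
(x_3, y_3) = (2143295·9187426914049 + 376·110532·473805365880, 2143295·473805365880 + 110532·9187426914049) = (39382732335491159615, 2031009343327438668)
(x_4, y_4) = (2143295·39382732335491159615 + 376·110532·2031009343327438668, 2143295·2031009343327438668 + 110532·39382732335491159615) = (168817626601983862467148801, 8706104341013491514496240)
(x_5, y_5) = (2143295·168817626601983862467148801 + 376·110532·8706104341013491514496240, 2143295·8706104341013491514496240 + 110532·168817626601983862467148801) = (723651950015758622280719887718975, 37319499807142991581781109982932)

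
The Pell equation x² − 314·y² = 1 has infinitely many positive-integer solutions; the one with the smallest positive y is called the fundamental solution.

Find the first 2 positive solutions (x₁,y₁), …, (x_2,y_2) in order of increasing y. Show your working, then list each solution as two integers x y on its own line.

√314 = [17; 1,2,1,1,2,1,34, …], period ℓ=7 (odd) → k=13
a_0=17:  p_0=17·1+0=17,  q_0=17·0+1=1
a_1=1:  p_1=1·17+1=18,  q_1=1·1+0=1
…
a_6=1:  p_6=1·319+124=443,  q_6=1·18+7=25
a_7=34:  p_7=34·443+319=15381,  q_7=34·25+18=868
…
a_9=2:  p_9=2·15824+15381=47029,  q_9=2·893+868=2654
a_10=1:  p_10=1·47029+15824=62853,  q_10=1·2654+893=3547
a_11=1:  p_11=1·62853+47029=109882,  q_11=1·3547+2654=6201
a_12=2:  p_12=2·109882+62853=282617,  q_12=2·6201+3547=15949
a_13=1:  p_13=1·282617+109882=392499,  q_13=1·15949+6201=22150
→ (392499, 22150).  Check: 392499²=154055465001, 314·22150²=154055465000, difference 1.
(x_2, y_2) = (392499·392499 + 314·22150·22150, 392499·22150 + 22150·392499) = (308110930001, 17387705700)

392499 22150
308110930001 17387705700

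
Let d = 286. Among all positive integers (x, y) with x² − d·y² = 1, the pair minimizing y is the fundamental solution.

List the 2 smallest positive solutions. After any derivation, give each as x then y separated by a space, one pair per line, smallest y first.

561835 33222
631317134449 37330564740

√286 = [16; 1,10,3,3,2,3,3,10,1,32, …], period ℓ=10 (even) → k=9
i=0: a=16 ⇒ p=16, q=1
i=1: a=1 ⇒ p=17, q=1
i=2: a=10 ⇒ p=186, q=11
i=3: a=3 ⇒ p=575, q=34
…
i=5: a=2 ⇒ p=4397, q=260
i=6: a=3 ⇒ p=15102, q=893
…
i=8: a=10 ⇒ p=512132, q=30283
i=9: a=1 ⇒ p=561835, q=33222
→ (561835, 33222).  Check: 561835²=315658567225, 286·33222²=315658567224, difference 1.
(x_2, y_2) = (561835·561835 + 286·33222·33222, 561835·33222 + 33222·561835) = (631317134449, 37330564740)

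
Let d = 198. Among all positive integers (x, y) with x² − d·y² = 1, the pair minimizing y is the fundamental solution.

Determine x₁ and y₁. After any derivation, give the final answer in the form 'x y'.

d=198: √d = [14; 14,28] (ℓ=2, even), read p_1/q_1
a_0=14:  p_0=14·1+0=14,  q_0=14·0+1=1
a_1=14:  p_1=14·14+1=197,  q_1=14·1+0=14
→ (197, 14).  Check: 197²=38809, 198·14²=38808, difference 1.

197 14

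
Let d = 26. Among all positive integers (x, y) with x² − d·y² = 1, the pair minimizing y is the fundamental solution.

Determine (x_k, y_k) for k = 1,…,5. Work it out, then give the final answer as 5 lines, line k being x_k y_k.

51 10
5201 1020
530451 104030
54100801 10610040
5517751251 1082120050

√26 = [5; 10, …], period ℓ=1 (odd) → k=1
step 0: (5, 1)  from 5·(1,0) + (0,1)
step 1: (51, 10)  from 10·(5,1) + (1,0)
fundamental: x₁=51, y₁=10  (since 2601 − 26·100 = 1)
n=2: (51,10)∘(51,10) = (51·51+26·10·10, 51·10+10·51) = (5201,1020)
n=3: (5201,1020)∘(51,10) = (51·5201+26·10·1020, 51·1020+10·5201) = (530451,104030)
n=4: (530451,104030)∘(51,10) = (51·530451+26·10·104030, 51·104030+10·530451) = (54100801,10610040)
n=5: (54100801,10610040)∘(51,10) = (51·54100801+26·10·10610040, 51·10610040+10·54100801) = (5517751251,1082120050)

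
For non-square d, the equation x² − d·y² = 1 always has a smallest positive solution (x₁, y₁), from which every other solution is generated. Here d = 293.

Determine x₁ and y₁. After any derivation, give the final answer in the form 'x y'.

d=293: √d = [17; 8,1,1,8,34] (ℓ=5, odd), read p_9/q_9
k=0  a_k=17  p_k/q_k = 17/1
…
k=4  a_k=8  p_k/q_k = 2482/145
…
k=7  a_k=1  p_k/q_k = 764593/44668
k=8  a_k=1  p_k/q_k = 1444507/84389
k=9  a_k=8  p_k/q_k = 12320649/719780
→ (12320649, 719780).  Check: 12320649²=151798391781201, 293·719780²=151798391781200, difference 1.

12320649 719780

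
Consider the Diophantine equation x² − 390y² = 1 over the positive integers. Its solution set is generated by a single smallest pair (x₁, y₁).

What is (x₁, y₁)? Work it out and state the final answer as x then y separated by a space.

√390 = [19; 1,2,1,38, …], period ℓ=4 (even) → k=3
step 0: (19, 1)  from 19·(1,0) + (0,1)
…
step 2: (59, 3)  from 2·(20,1) + (19,1)
step 3: (79, 4)  from 1·(59,3) + (20,1)
fundamental: x₁=79, y₁=4  (since 6241 − 390·16 = 1)

79 4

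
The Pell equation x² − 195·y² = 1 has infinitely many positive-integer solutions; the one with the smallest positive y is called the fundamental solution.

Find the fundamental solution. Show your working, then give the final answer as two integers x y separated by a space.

√195 → a₀=13, period (1,26); ℓ=2 even so k=1
a_0=13:  p_0=13·1+0=13,  q_0=13·0+1=1
a_1=1:  p_1=1·13+1=14,  q_1=1·1+0=1
fundamental: x₁=14, y₁=1  (since 196 − 195·1 = 1)

14 1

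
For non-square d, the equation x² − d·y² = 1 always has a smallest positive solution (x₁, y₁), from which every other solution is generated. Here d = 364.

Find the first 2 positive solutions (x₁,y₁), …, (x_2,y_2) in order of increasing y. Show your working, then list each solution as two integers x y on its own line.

[19; 12,1,2,3,1,8,1,3,2,1,12,38] for √364; ℓ=12 ⇒ convergent index 11
step 0: (19, 1)  from 19·(1,0) + (0,1)
…
step 4: (2423, 127)  from 3·(725,38) + (248,13)
…
step 7: (30755, 1612)  from 1·(27607,1447) + (3148,165)
…
step 10: (390371, 20461)  from 1·(270499,14178) + (119872,6283)
step 11: (4954951, 259710)  from 12·(390371,20461) + (270499,14178)
(x₁, y₁) = (4954951, 259710);  4954951² − 364·259710² = 1 ✓
k=2:  x_2 = 4954951·4954951+364·259710·259710 = 49103078824801,  y_2 = 4954951·259710+259710·4954951 = 2573700648420

4954951 259710
49103078824801 2573700648420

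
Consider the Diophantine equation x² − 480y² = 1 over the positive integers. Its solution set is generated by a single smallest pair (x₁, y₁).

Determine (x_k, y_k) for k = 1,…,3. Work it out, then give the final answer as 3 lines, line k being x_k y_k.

√480 → a₀=21, period (1,9,1,42); ℓ=4 even so k=3
k=0  a_k=21  p_k/q_k = 21/1
…
k=2  a_k=9  p_k/q_k = 219/10
k=3  a_k=1  p_k/q_k = 241/11
→ (241, 11).  Check: 241²=58081, 480·11²=58080, difference 1.
(241+11√480)^2 = 116161 + 5302√480
(241+11√480)^3 = 55989361 + 2555553√480

241 11
116161 5302
55989361 2555553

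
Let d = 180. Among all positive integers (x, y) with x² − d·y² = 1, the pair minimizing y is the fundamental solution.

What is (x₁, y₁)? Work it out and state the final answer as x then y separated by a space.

d=180: √d = [13; 2,2,2,26] (ℓ=4, even), read p_3/q_3
a_0=13:  p_0=13·1+0=13,  q_0=13·0+1=1
a_1=2:  p_1=2·13+1=27,  q_1=2·1+0=2
a_2=2:  p_2=2·27+13=67,  q_2=2·2+1=5
a_3=2:  p_3=2·67+27=161,  q_3=2·5+2=12
→ (161, 12).  Check: 161²=25921, 180·12²=25920, difference 1.

161 12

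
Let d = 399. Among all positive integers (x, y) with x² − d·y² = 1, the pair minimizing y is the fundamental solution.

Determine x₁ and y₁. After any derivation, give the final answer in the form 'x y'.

20 1

√399 → a₀=19, period (1,38); ℓ=2 even so k=1
k=0  a_k=19  p_k/q_k = 19/1
k=1  a_k=1  p_k/q_k = 20/1
fundamental: x₁=20, y₁=1  (since 400 − 399·1 = 1)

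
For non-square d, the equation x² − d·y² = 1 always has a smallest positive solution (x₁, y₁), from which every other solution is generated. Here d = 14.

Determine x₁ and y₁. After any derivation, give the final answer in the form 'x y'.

d=14: √d = [3; 1,2,1,6] (ℓ=4, even), read p_3/q_3
step 0: (3, 1)  from 3·(1,0) + (0,1)
…
step 2: (11, 3)  from 2·(4,1) + (3,1)
step 3: (15, 4)  from 1·(11,3) + (4,1)
→ (15, 4).  Check: 15²=225, 14·4²=224, difference 1.

15 4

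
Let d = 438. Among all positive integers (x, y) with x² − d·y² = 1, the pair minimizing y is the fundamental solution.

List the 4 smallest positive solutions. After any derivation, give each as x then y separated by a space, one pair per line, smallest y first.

293 14
171697 8204
100614149 4807530
58959719617 2817204376

√438 → a₀=20, period (1,12,1,40); ℓ=4 even so k=3
i=0: a=20 ⇒ p=20, q=1
…
i=2: a=12 ⇒ p=272, q=13
i=3: a=1 ⇒ p=293, q=14
(x₁, y₁) = (293, 14);  293² − 438·14² = 1 ✓
n=2: (293,14)∘(293,14) = (293·293+438·14·14, 293·14+14·293) = (171697,8204)
n=3: (171697,8204)∘(293,14) = (293·171697+438·14·8204, 293·8204+14·171697) = (100614149,4807530)
n=4: (100614149,4807530)∘(293,14) = (293·100614149+438·14·4807530, 293·4807530+14·100614149) = (58959719617,2817204376)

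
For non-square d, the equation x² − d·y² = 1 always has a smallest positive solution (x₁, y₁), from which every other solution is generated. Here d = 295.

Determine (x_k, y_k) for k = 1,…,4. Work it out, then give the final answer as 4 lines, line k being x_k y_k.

√295 → a₀=17, period (5,1,2,3,2,6,2,3,2,1,5,34); ℓ=12 even so k=11
a_0=17:  p_0=17·1+0=17,  q_0=17·0+1=1
…
a_10=1:  p_10=1·247414+108103=355517,  q_10=1·14405+6294=20699
a_11=5:  p_11=5·355517+247414=2024999,  q_11=5·20699+14405=117900
→ (2024999, 117900).  Check: 2024999²=4100620950001, 295·117900²=4100620950000, difference 1.
n=2: (2024999,117900)∘(2024999,117900) = (2024999·2024999+295·117900·117900, 2024999·117900+117900·2024999) = (8201241900001,477494764200)
n=3: (8201241900001,477494764200)∘(2024999,117900) = (2024999·8201241900001+295·117900·477494764200, 2024999·477494764200+117900·8201241900001) = (33215013292518224999,1933852840020353700)
n=4: (33215013292518224999,1933852840020353700)∘(2024999,117900) = (2024999·33215013292518224999+295·117900·1933852840020353700, 2024999·1933852840020353700+117900·33215013292518224999) = (134520737404664024967600001,7832100134376274949528400)

2024999 117900
8201241900001 477494764200
33215013292518224999 1933852840020353700
134520737404664024967600001 7832100134376274949528400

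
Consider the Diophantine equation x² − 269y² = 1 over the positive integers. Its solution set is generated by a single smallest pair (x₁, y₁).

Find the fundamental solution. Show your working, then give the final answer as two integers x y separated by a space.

√269 → a₀=16, period (2,2,32); ℓ=3 odd so k=5
k=0  a_k=16  p_k/q_k = 16/1
k=1  a_k=2  p_k/q_k = 33/2
k=2  a_k=2  p_k/q_k = 82/5
…
k=4  a_k=2  p_k/q_k = 5396/329
k=5  a_k=2  p_k/q_k = 13449/820
→ (13449, 820).  Check: 13449²=180875601, 269·820²=180875600, difference 1.

13449 820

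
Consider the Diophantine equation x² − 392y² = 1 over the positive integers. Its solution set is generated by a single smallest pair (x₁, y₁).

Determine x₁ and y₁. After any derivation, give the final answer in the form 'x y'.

99 5

[19; 1,3,1,38] for √392; ℓ=4 ⇒ convergent index 3
k=0  a_k=19  p_k/q_k = 19/1
…
k=2  a_k=3  p_k/q_k = 79/4
k=3  a_k=1  p_k/q_k = 99/5
(x₁, y₁) = (99, 5);  99² − 392·5² = 1 ✓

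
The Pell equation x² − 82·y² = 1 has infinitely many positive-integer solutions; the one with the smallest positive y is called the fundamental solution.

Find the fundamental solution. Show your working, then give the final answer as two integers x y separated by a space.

√82 = [9; 18, …], period ℓ=1 (odd) → k=1
a_0=9:  p_0=9·1+0=9,  q_0=9·0+1=1
a_1=18:  p_1=18·9+1=163,  q_1=18·1+0=18
→ (163, 18).  Check: 163²=26569, 82·18²=26568, difference 1.

163 18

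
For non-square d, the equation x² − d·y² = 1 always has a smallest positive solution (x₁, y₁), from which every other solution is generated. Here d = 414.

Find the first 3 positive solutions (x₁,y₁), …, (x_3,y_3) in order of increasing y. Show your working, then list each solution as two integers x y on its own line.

24335 1196
1184384449 58209320
57643991108495 2833047603204

[20; 2,1,7,2,7,1,2,40] for √414; ℓ=8 ⇒ convergent index 7
k=0  a_k=20  p_k/q_k = 20/1
k=1  a_k=2  p_k/q_k = 41/2
k=2  a_k=1  p_k/q_k = 61/3
…
k=4  a_k=2  p_k/q_k = 997/49
k=5  a_k=7  p_k/q_k = 7447/366
k=6  a_k=1  p_k/q_k = 8444/415
k=7  a_k=2  p_k/q_k = 24335/1196
fundamental: x₁=24335, y₁=1196  (since 592192225 − 414·1430416 = 1)
(24335+1196√414)^2 = 1184384449 + 58209320√414
(24335+1196√414)^3 = 57643991108495 + 2833047603204√414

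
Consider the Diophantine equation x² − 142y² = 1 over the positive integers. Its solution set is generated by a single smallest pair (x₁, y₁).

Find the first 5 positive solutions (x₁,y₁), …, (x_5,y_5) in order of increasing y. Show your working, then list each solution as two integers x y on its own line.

143 12
40897 3432
11696399 981540
3345129217 280717008
956695259663 80284082748

√142 → a₀=11, period (1,10,1,22); ℓ=4 even so k=3
k=0  a_k=11  p_k/q_k = 11/1
k=1  a_k=1  p_k/q_k = 12/1
k=2  a_k=10  p_k/q_k = 131/11
k=3  a_k=1  p_k/q_k = 143/12
fundamental: x₁=143, y₁=12  (since 20449 − 142·144 = 1)
n=2: (143,12)∘(143,12) = (143·143+142·12·12, 143·12+12·143) = (40897,3432)
n=3: (40897,3432)∘(143,12) = (143·40897+142·12·3432, 143·3432+12·40897) = (11696399,981540)
n=4: (11696399,981540)∘(143,12) = (143·11696399+142·12·981540, 143·981540+12·11696399) = (3345129217,280717008)
n=5: (3345129217,280717008)∘(143,12) = (143·3345129217+142·12·280717008, 143·280717008+12·3345129217) = (956695259663,80284082748)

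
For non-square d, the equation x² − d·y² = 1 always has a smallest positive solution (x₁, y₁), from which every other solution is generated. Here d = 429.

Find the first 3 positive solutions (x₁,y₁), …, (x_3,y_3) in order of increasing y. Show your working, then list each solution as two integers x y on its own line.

d=429: √d = [20; 1,2,2,9,1,12,1,9,2,2,1,40] (ℓ=12, even), read p_11/q_11
step 0: (20, 1)  from 20·(1,0) + (0,1)
step 1: (21, 1)  from 1·(20,1) + (1,0)
…
step 3: (145, 7)  from 2·(62,3) + (21,1)
step 4: (1367, 66)  from 9·(145,7) + (62,3)
step 5: (1512, 73)  from 1·(1367,66) + (145,7)
step 6: (19511, 942)  from 12·(1512,73) + (1367,66)
step 7: (21023, 1015)  from 1·(19511,942) + (1512,73)
step 8: (208718, 10077)  from 9·(21023,1015) + (19511,942)
…
step 10: (1085636, 52415)  from 2·(438459,21169) + (208718,10077)
step 11: (1524095, 73584)  from 1·(1085636,52415) + (438459,21169)
→ (1524095, 73584).  Check: 1524095²=2322865569025, 429·73584²=2322865569024, difference 1.
(x_2, y_2) = (1524095·1524095 + 429·73584·73584, 1524095·73584 + 73584·1524095) = (4645731138049, 224298012960)
(x_3, y_3) = (1524095·4645731138049 + 429·73584·224298012960, 1524095·224298012960 + 73584·4645731138049) = (14161071197688057215, 683702960124468816)

1524095 73584
4645731138049 224298012960
14161071197688057215 683702960124468816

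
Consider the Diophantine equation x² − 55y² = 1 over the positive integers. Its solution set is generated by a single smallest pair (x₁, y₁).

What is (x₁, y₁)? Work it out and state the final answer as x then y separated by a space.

[7; 2,2,2,14] for √55; ℓ=4 ⇒ convergent index 3
i=0: a=7 ⇒ p=7, q=1
…
i=2: a=2 ⇒ p=37, q=5
i=3: a=2 ⇒ p=89, q=12
→ (89, 12).  Check: 89²=7921, 55·12²=7920, difference 1.

89 12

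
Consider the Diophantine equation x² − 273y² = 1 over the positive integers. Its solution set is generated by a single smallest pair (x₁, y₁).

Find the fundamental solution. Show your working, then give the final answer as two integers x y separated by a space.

√273 → a₀=16, period (1,1,10,1,1,32); ℓ=6 even so k=5
a_0=16:  p_0=16·1+0=16,  q_0=16·0+1=1
…
a_2=1:  p_2=1·17+16=33,  q_2=1·1+1=2
a_3=10:  p_3=10·33+17=347,  q_3=10·2+1=21
a_4=1:  p_4=1·347+33=380,  q_4=1·21+2=23
a_5=1:  p_5=1·380+347=727,  q_5=1·23+21=44
→ (727, 44).  Check: 727²=528529, 273·44²=528528, difference 1.

727 44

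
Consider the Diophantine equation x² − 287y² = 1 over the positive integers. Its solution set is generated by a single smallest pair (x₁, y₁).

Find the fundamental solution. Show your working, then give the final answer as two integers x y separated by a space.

[16; 1,15,1,32] for √287; ℓ=4 ⇒ convergent index 3
k=0  a_k=16  p_k/q_k = 16/1
k=1  a_k=1  p_k/q_k = 17/1
k=2  a_k=15  p_k/q_k = 271/16
k=3  a_k=1  p_k/q_k = 288/17
(x₁, y₁) = (288, 17);  288² − 287·17² = 1 ✓

288 17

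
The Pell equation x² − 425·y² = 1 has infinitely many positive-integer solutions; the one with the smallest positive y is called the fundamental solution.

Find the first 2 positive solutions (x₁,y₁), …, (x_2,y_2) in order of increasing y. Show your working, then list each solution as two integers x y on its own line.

[20; 1,1,1,1,1,1,40] for √425; ℓ=7 ⇒ convergent index 13
i=0: a=20 ⇒ p=20, q=1
i=1: a=1 ⇒ p=21, q=1
i=2: a=1 ⇒ p=41, q=2
i=3: a=1 ⇒ p=62, q=3
i=4: a=1 ⇒ p=103, q=5
i=5: a=1 ⇒ p=165, q=8
i=6: a=1 ⇒ p=268, q=13
i=7: a=40 ⇒ p=10885, q=528
i=8: a=1 ⇒ p=11153, q=541
…
i=10: a=1 ⇒ p=33191, q=1610
i=11: a=1 ⇒ p=55229, q=2679
i=12: a=1 ⇒ p=88420, q=4289
i=13: a=1 ⇒ p=143649, q=6968
→ (143649, 6968).  Check: 143649²=20635035201, 425·6968²=20635035200, difference 1.
n=2: (143649,6968)∘(143649,6968) = (143649·143649+425·6968·6968, 143649·6968+6968·143649) = (41270070401,2001892464)

143649 6968
41270070401 2001892464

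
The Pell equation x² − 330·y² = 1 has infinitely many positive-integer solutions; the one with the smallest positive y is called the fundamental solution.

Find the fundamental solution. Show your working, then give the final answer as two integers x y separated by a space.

109 6

d=330: √d = [18; 6,36] (ℓ=2, even), read p_1/q_1
a_0=18:  p_0=18·1+0=18,  q_0=18·0+1=1
a_1=6:  p_1=6·18+1=109,  q_1=6·1+0=6
→ (109, 6).  Check: 109²=11881, 330·6²=11880, difference 1.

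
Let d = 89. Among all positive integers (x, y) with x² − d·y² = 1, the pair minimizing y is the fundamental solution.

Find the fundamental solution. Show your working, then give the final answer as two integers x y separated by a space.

500001 53000

[9; 2,3,3,2,18] for √89; ℓ=5 ⇒ convergent index 9
step 0: (9, 1)  from 9·(1,0) + (0,1)
…
step 2: (66, 7)  from 3·(19,2) + (9,1)
…
step 6: (18934, 2007)  from 2·(9217,977) + (500,53)
step 7: (66019, 6998)  from 3·(18934,2007) + (9217,977)
step 8: (216991, 23001)  from 3·(66019,6998) + (18934,2007)
step 9: (500001, 53000)  from 2·(216991,23001) + (66019,6998)
→ (500001, 53000).  Check: 500001²=250001000001, 89·53000²=250001000000, difference 1.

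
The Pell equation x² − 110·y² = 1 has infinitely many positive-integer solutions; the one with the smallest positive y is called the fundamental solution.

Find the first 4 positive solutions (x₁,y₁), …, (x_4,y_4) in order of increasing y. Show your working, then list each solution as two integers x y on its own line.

21 2
881 84
36981 3526
1552321 148008

√110 → a₀=10, period (2,20); ℓ=2 even so k=1
i=0: a=10 ⇒ p=10, q=1
i=1: a=2 ⇒ p=21, q=2
fundamental: x₁=21, y₁=2  (since 441 − 110·4 = 1)
k=2:  x_2 = 21·21+110·2·2 = 881,  y_2 = 21·2+2·21 = 84
k=3:  x_3 = 21·881+110·2·84 = 36981,  y_3 = 21·84+2·881 = 3526
k=4:  x_4 = 21·36981+110·2·3526 = 1552321,  y_4 = 21·3526+2·36981 = 148008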